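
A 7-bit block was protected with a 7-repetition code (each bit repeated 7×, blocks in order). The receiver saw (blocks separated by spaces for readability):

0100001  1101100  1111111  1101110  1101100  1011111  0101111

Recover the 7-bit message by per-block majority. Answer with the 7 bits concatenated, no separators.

0111111

Block 1 (0100001): 2 ones → 0
Block 2 (1101100): 4 ones → 1
Block 3 (1111111): 7 ones → 1
Block 4 (1101110): 5 ones → 1
Block 5 (1101100): 4 ones → 1
Block 6 (1011111): 6 ones → 1
Block 7 (0101111): 5 ones → 1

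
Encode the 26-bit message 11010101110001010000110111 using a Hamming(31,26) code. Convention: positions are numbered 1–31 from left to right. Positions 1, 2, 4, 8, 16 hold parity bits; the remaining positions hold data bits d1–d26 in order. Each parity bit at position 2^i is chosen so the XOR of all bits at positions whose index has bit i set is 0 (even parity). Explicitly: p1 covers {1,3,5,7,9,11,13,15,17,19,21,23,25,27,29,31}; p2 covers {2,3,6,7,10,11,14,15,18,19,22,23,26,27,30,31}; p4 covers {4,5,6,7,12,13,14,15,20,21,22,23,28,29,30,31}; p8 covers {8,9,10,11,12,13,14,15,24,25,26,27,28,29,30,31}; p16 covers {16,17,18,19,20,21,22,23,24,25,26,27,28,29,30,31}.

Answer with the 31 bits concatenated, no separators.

1111101101011101001010000110111

Place data at non-parity positions: p1 p2 1 p4 1 0 1 p8 0 1 0 1 1 1 0 p16 0 0 1 0 1 0 0 0 0 1 1 0 1 1 1
p1 (pos 1,3,5,7,9,11,13,15,17,19,21,23,25,27,29,31): XOR of data positions = 1⊕1⊕1⊕0⊕0⊕1⊕0⊕0⊕1⊕1⊕0⊕0⊕1⊕1⊕1 = 1
p2 (pos 2,3,6,7,10,11,14,15,18,19,22,23,26,27,30,31): XOR of data positions = 1⊕0⊕1⊕1⊕0⊕1⊕0⊕0⊕1⊕0⊕0⊕1⊕1⊕1⊕1 = 1
p4 (pos 4,5,6,7,12,13,14,15,20,21,22,23,28,29,30,31): XOR of data positions = 1⊕0⊕1⊕1⊕1⊕1⊕0⊕0⊕1⊕0⊕0⊕0⊕1⊕1⊕1 = 1
p8 (pos 8,9,10,11,12,13,14,15,24,25,26,27,28,29,30,31): XOR of data positions = 0⊕1⊕0⊕1⊕1⊕1⊕0⊕0⊕0⊕1⊕1⊕0⊕1⊕1⊕1 = 1
p16 (pos 16,17,18,19,20,21,22,23,24,25,26,27,28,29,30,31): XOR of data positions = 0⊕0⊕1⊕0⊕1⊕0⊕0⊕0⊕0⊕1⊕1⊕0⊕1⊕1⊕1 = 1
Codeword: 1111101101011101001010000110111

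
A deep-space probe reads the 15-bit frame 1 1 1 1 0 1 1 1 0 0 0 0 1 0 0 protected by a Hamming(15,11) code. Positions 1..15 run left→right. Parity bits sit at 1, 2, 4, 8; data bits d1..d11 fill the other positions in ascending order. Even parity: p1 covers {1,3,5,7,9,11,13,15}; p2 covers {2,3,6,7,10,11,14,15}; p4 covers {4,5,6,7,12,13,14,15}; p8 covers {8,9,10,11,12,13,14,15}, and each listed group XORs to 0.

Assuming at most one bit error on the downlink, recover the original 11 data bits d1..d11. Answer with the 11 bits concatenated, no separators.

10110000100

s1 (pos 1,3,5,7,9,11,13,15): 1⊕1⊕0⊕1⊕0⊕0⊕1⊕0 = 0
s2 (pos 2,3,6,7,10,11,14,15): 1⊕1⊕1⊕1⊕0⊕0⊕0⊕0 = 0
s4 (pos 4,5,6,7,12,13,14,15): 1⊕0⊕1⊕1⊕0⊕1⊕0⊕0 = 0
s8 (pos 8,9,10,11,12,13,14,15): 1⊕0⊕0⊕0⊕0⊕1⊕0⊕0 = 0
Syndrome s8…s1 = 0000 → no error.
Read data bits from positions 3,5,6,7,9,10,11,12,13,14,15: 10110000100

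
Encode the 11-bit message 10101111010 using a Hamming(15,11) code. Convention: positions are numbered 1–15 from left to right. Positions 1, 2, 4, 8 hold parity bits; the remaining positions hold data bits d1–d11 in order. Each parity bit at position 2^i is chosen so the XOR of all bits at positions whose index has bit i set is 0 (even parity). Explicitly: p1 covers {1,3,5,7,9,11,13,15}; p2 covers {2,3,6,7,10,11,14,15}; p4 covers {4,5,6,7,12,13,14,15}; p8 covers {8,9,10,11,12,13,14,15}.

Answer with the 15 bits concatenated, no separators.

111101011111010

Place data at non-parity positions: p1 p2 1 p4 0 1 0 p8 1 1 1 1 0 1 0
p1 (pos 1,3,5,7,9,11,13,15): XOR of data positions = 1⊕0⊕0⊕1⊕1⊕0⊕0 = 1
p2 (pos 2,3,6,7,10,11,14,15): XOR of data positions = 1⊕1⊕0⊕1⊕1⊕1⊕0 = 1
p4 (pos 4,5,6,7,12,13,14,15): XOR of data positions = 0⊕1⊕0⊕1⊕0⊕1⊕0 = 1
p8 (pos 8,9,10,11,12,13,14,15): XOR of data positions = 1⊕1⊕1⊕1⊕0⊕1⊕0 = 1
Codeword: 111101011111010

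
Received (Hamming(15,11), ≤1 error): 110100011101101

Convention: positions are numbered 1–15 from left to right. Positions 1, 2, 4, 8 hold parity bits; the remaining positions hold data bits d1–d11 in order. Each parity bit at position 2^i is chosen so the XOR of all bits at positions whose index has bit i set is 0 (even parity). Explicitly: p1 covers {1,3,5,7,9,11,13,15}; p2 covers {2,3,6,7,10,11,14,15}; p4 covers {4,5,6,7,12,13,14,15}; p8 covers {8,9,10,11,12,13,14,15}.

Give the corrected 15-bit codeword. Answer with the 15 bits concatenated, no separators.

100100011101101

s1 (pos 1,3,5,7,9,11,13,15): 1⊕0⊕0⊕0⊕1⊕0⊕1⊕1 = 0
s2 (pos 2,3,6,7,10,11,14,15): 1⊕0⊕0⊕0⊕1⊕0⊕0⊕1 = 1
s4 (pos 4,5,6,7,12,13,14,15): 1⊕0⊕0⊕0⊕1⊕1⊕0⊕1 = 0
s8 (pos 8,9,10,11,12,13,14,15): 1⊕1⊕1⊕0⊕1⊕1⊕0⊕1 = 0
Syndrome s8…s1 = 0010 → error at position 2.
Flip position 2: 110100011101101 → 100100011101101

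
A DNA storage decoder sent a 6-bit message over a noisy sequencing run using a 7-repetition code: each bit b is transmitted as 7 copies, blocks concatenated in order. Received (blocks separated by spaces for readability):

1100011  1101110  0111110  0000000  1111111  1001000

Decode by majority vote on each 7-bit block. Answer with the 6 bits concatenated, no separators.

111010

Block 1 (1100011): 4 ones → 1
Block 2 (1101110): 5 ones → 1
Block 3 (0111110): 5 ones → 1
Block 4 (0000000): 0 ones → 0
Block 5 (1111111): 7 ones → 1
Block 6 (1001000): 2 ones → 0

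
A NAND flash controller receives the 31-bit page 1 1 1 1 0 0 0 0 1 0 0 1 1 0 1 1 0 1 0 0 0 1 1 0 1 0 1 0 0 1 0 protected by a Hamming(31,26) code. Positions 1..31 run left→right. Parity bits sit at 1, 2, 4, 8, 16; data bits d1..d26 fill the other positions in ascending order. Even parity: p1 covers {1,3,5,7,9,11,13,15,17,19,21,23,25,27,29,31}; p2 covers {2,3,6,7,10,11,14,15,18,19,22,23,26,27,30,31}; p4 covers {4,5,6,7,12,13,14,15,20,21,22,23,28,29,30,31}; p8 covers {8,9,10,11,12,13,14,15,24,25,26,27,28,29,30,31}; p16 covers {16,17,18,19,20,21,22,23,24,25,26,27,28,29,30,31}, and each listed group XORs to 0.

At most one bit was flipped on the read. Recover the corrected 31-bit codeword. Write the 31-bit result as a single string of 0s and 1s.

s1 (pos 1,3,5,7,9,11,13,15,17,19,21,23,25,27,29,31): 1⊕1⊕0⊕0⊕1⊕0⊕1⊕1⊕0⊕0⊕0⊕1⊕1⊕1⊕0⊕0 = 0
s2 (pos 2,3,6,7,10,11,14,15,18,19,22,23,26,27,30,31): 1⊕1⊕0⊕0⊕0⊕0⊕0⊕1⊕1⊕0⊕1⊕1⊕0⊕1⊕1⊕0 = 0
s4 (pos 4,5,6,7,12,13,14,15,20,21,22,23,28,29,30,31): 1⊕0⊕0⊕0⊕1⊕1⊕0⊕1⊕0⊕0⊕1⊕1⊕0⊕0⊕1⊕0 = 1
s8 (pos 8,9,10,11,12,13,14,15,24,25,26,27,28,29,30,31): 0⊕1⊕0⊕0⊕1⊕1⊕0⊕1⊕0⊕1⊕0⊕1⊕0⊕0⊕1⊕0 = 1
s16 (pos 16,17,18,19,20,21,22,23,24,25,26,27,28,29,30,31): 1⊕0⊕1⊕0⊕0⊕0⊕1⊕1⊕0⊕1⊕0⊕1⊕0⊕0⊕1⊕0 = 1
Syndrome s16…s1 = 11100 → error at position 28.
Flip position 28: 1111000010011011010001101010010 → 1111000010011011010001101011010

1111000010011011010001101011010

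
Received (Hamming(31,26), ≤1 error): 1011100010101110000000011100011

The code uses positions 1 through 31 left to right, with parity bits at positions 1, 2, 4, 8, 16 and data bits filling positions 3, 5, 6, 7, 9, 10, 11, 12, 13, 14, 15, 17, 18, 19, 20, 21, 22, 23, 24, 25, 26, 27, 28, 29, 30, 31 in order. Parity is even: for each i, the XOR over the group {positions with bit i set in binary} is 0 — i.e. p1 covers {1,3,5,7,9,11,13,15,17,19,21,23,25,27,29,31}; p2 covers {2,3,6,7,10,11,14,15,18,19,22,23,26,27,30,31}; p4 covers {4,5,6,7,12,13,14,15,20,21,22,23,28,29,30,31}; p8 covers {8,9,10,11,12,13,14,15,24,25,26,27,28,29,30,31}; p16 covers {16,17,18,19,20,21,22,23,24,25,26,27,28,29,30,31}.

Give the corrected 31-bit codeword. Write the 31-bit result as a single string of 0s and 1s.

s1 (pos 1,3,5,7,9,11,13,15,17,19,21,23,25,27,29,31): 1⊕1⊕1⊕0⊕1⊕1⊕1⊕1⊕0⊕0⊕0⊕0⊕1⊕0⊕0⊕1 = 1
s2 (pos 2,3,6,7,10,11,14,15,18,19,22,23,26,27,30,31): 0⊕1⊕0⊕0⊕0⊕1⊕1⊕1⊕0⊕0⊕0⊕0⊕1⊕0⊕1⊕1 = 1
s4 (pos 4,5,6,7,12,13,14,15,20,21,22,23,28,29,30,31): 1⊕1⊕0⊕0⊕0⊕1⊕1⊕1⊕0⊕0⊕0⊕0⊕0⊕0⊕1⊕1 = 1
s8 (pos 8,9,10,11,12,13,14,15,24,25,26,27,28,29,30,31): 0⊕1⊕0⊕1⊕0⊕1⊕1⊕1⊕1⊕1⊕1⊕0⊕0⊕0⊕1⊕1 = 0
s16 (pos 16,17,18,19,20,21,22,23,24,25,26,27,28,29,30,31): 0⊕0⊕0⊕0⊕0⊕0⊕0⊕0⊕1⊕1⊕1⊕0⊕0⊕0⊕1⊕1 = 1
Syndrome s16…s1 = 10111 → error at position 23.
Flip position 23: 1011100010101110000000011100011 → 1011100010101110000000111100011

1011100010101110000000111100011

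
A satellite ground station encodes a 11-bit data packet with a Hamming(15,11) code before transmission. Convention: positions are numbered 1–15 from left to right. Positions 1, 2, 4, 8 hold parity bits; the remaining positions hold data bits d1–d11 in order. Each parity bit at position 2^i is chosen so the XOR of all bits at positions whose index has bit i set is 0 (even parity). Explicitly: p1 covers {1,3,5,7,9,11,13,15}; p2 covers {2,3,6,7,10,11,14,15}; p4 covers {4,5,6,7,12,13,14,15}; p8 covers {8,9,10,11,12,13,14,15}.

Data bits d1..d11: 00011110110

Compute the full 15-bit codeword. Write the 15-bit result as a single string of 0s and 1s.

000100111110110

Place data at non-parity positions: p1 p2 0 p4 0 0 1 p8 1 1 1 0 1 1 0
p1 (pos 1,3,5,7,9,11,13,15): XOR of data positions = 0⊕0⊕1⊕1⊕1⊕1⊕0 = 0
p2 (pos 2,3,6,7,10,11,14,15): XOR of data positions = 0⊕0⊕1⊕1⊕1⊕1⊕0 = 0
p4 (pos 4,5,6,7,12,13,14,15): XOR of data positions = 0⊕0⊕1⊕0⊕1⊕1⊕0 = 1
p8 (pos 8,9,10,11,12,13,14,15): XOR of data positions = 1⊕1⊕1⊕0⊕1⊕1⊕0 = 1
Codeword: 000100111110110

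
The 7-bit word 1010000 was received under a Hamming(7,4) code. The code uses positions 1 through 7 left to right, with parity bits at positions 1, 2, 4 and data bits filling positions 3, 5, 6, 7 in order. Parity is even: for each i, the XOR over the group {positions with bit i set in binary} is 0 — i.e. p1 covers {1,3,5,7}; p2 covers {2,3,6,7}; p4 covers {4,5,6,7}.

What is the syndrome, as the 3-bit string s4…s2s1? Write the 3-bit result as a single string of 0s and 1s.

010

s1 (pos 1,3,5,7): 1⊕1⊕0⊕0 = 0
s2 (pos 2,3,6,7): 0⊕1⊕0⊕0 = 1
s4 (pos 4,5,6,7): 0⊕0⊕0⊕0 = 0
Syndrome s4…s1 = 010 → error at position 2.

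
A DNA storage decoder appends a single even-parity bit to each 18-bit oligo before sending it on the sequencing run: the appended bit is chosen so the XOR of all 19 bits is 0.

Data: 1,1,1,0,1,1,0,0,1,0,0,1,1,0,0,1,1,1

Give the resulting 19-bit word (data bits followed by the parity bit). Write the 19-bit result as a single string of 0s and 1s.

1110110010011001111

XOR of the 18 data bits: 1⊕1⊕1⊕0⊕1⊕1⊕0⊕0⊕1⊕0⊕0⊕1⊕1⊕0⊕0⊕1⊕1⊕1 = 1
Parity bit = 1 (so all 19 bits XOR to 0).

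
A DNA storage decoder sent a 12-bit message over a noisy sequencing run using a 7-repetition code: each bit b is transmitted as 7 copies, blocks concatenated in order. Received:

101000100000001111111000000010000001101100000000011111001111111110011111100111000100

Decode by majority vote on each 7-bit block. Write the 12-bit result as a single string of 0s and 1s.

Block 1 (1010001): 3 ones → 0
Block 2 (0000000): 0 ones → 0
Block 3 (1111111): 7 ones → 1
Block 4 (0000000): 0 ones → 0
Block 5 (1000000): 1 one → 0
Block 6 (1101100): 4 ones → 1
Block 7 (0000000): 0 ones → 0
Block 8 (1111100): 5 ones → 1
Block 9 (1111111): 7 ones → 1
Block 10 (1100111): 5 ones → 1
Block 11 (1110011): 5 ones → 1
Block 12 (1000100): 2 ones → 0

001001011110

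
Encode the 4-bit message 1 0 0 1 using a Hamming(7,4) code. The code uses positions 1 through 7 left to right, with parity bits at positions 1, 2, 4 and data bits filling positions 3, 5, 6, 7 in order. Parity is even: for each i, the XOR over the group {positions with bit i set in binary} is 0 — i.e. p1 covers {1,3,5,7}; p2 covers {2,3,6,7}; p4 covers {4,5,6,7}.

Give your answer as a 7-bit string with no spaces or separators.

0011001

Place data at non-parity positions: p1 p2 1 p4 0 0 1
p1 (pos 1,3,5,7): XOR of data positions = 1⊕0⊕1 = 0
p2 (pos 2,3,6,7): XOR of data positions = 1⊕0⊕1 = 0
p4 (pos 4,5,6,7): XOR of data positions = 0⊕0⊕1 = 1
Codeword: 0011001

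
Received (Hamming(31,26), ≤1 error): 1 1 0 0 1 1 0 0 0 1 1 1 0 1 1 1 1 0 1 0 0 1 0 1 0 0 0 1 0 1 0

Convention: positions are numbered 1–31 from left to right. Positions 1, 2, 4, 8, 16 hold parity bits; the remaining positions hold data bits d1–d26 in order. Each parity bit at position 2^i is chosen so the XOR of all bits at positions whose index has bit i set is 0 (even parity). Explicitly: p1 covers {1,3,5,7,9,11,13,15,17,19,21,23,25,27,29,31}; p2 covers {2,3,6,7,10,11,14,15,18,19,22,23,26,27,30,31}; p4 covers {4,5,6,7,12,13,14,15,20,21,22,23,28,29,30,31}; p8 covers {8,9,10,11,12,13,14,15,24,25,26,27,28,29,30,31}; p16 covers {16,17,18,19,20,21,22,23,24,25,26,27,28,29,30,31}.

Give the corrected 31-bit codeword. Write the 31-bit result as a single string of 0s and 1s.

s1 (pos 1,3,5,7,9,11,13,15,17,19,21,23,25,27,29,31): 1⊕0⊕1⊕0⊕0⊕1⊕0⊕1⊕1⊕1⊕0⊕0⊕0⊕0⊕0⊕0 = 0
s2 (pos 2,3,6,7,10,11,14,15,18,19,22,23,26,27,30,31): 1⊕0⊕1⊕0⊕1⊕1⊕1⊕1⊕0⊕1⊕1⊕0⊕0⊕0⊕1⊕0 = 1
s4 (pos 4,5,6,7,12,13,14,15,20,21,22,23,28,29,30,31): 0⊕1⊕1⊕0⊕1⊕0⊕1⊕1⊕0⊕0⊕1⊕0⊕1⊕0⊕1⊕0 = 0
s8 (pos 8,9,10,11,12,13,14,15,24,25,26,27,28,29,30,31): 0⊕0⊕1⊕1⊕1⊕0⊕1⊕1⊕1⊕0⊕0⊕0⊕1⊕0⊕1⊕0 = 0
s16 (pos 16,17,18,19,20,21,22,23,24,25,26,27,28,29,30,31): 1⊕1⊕0⊕1⊕0⊕0⊕1⊕0⊕1⊕0⊕0⊕0⊕1⊕0⊕1⊕0 = 1
Syndrome s16…s1 = 10010 → error at position 18.
Flip position 18: 1100110001110111101001010001010 → 1100110001110111111001010001010

1100110001110111111001010001010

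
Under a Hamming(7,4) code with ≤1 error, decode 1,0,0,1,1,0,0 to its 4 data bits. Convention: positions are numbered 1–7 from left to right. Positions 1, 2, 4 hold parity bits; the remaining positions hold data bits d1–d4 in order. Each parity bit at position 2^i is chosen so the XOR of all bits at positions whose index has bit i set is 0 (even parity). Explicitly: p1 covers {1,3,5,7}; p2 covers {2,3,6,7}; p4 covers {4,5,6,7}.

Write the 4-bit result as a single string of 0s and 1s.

0100

s1 (pos 1,3,5,7): 1⊕0⊕1⊕0 = 0
s2 (pos 2,3,6,7): 0⊕0⊕0⊕0 = 0
s4 (pos 4,5,6,7): 1⊕1⊕0⊕0 = 0
Syndrome s4…s1 = 000 → no error.
Read data bits from positions 3,5,6,7: 0100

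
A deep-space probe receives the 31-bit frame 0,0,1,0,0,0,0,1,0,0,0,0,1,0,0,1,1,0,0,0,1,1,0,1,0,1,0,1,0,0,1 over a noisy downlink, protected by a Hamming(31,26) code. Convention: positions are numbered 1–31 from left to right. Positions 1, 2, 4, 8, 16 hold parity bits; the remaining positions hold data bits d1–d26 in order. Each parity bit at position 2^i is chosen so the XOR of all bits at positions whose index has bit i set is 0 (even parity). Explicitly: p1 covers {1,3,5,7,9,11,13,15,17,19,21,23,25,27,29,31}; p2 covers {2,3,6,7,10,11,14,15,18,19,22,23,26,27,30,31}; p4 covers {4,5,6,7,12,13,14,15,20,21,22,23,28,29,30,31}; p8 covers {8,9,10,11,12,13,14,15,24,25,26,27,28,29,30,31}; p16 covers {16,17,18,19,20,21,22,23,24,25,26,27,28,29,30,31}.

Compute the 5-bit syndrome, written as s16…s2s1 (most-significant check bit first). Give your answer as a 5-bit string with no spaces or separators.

s1 (pos 1,3,5,7,9,11,13,15,17,19,21,23,25,27,29,31): 0⊕1⊕0⊕0⊕0⊕0⊕1⊕0⊕1⊕0⊕1⊕0⊕0⊕0⊕0⊕1 = 1
s2 (pos 2,3,6,7,10,11,14,15,18,19,22,23,26,27,30,31): 0⊕1⊕0⊕0⊕0⊕0⊕0⊕0⊕0⊕0⊕1⊕0⊕1⊕0⊕0⊕1 = 0
s4 (pos 4,5,6,7,12,13,14,15,20,21,22,23,28,29,30,31): 0⊕0⊕0⊕0⊕0⊕1⊕0⊕0⊕0⊕1⊕1⊕0⊕1⊕0⊕0⊕1 = 1
s8 (pos 8,9,10,11,12,13,14,15,24,25,26,27,28,29,30,31): 1⊕0⊕0⊕0⊕0⊕1⊕0⊕0⊕1⊕0⊕1⊕0⊕1⊕0⊕0⊕1 = 0
s16 (pos 16,17,18,19,20,21,22,23,24,25,26,27,28,29,30,31): 1⊕1⊕0⊕0⊕0⊕1⊕1⊕0⊕1⊕0⊕1⊕0⊕1⊕0⊕0⊕1 = 0
Syndrome s16…s1 = 00101 → error at position 5.

00101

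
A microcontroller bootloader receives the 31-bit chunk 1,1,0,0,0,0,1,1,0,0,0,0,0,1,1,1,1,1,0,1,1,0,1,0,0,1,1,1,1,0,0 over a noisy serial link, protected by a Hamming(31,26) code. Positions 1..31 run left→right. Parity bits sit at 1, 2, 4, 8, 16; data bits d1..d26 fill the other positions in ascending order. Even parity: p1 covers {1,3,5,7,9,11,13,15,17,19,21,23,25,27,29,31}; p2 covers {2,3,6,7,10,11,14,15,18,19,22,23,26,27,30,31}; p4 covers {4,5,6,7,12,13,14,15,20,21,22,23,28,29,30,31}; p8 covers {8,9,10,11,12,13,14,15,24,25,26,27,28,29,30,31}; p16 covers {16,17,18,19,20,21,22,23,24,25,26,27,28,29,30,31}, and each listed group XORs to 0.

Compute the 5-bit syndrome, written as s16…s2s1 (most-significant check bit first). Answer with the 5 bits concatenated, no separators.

s1 (pos 1,3,5,7,9,11,13,15,17,19,21,23,25,27,29,31): 1⊕0⊕0⊕1⊕0⊕0⊕0⊕1⊕1⊕0⊕1⊕1⊕0⊕1⊕1⊕0 = 0
s2 (pos 2,3,6,7,10,11,14,15,18,19,22,23,26,27,30,31): 1⊕0⊕0⊕1⊕0⊕0⊕1⊕1⊕1⊕0⊕0⊕1⊕1⊕1⊕0⊕0 = 0
s4 (pos 4,5,6,7,12,13,14,15,20,21,22,23,28,29,30,31): 0⊕0⊕0⊕1⊕0⊕0⊕1⊕1⊕1⊕1⊕0⊕1⊕1⊕1⊕0⊕0 = 0
s8 (pos 8,9,10,11,12,13,14,15,24,25,26,27,28,29,30,31): 1⊕0⊕0⊕0⊕0⊕0⊕1⊕1⊕0⊕0⊕1⊕1⊕1⊕1⊕0⊕0 = 1
s16 (pos 16,17,18,19,20,21,22,23,24,25,26,27,28,29,30,31): 1⊕1⊕1⊕0⊕1⊕1⊕0⊕1⊕0⊕0⊕1⊕1⊕1⊕1⊕0⊕0 = 0
Syndrome s16…s1 = 01000 → error at position 8.

01000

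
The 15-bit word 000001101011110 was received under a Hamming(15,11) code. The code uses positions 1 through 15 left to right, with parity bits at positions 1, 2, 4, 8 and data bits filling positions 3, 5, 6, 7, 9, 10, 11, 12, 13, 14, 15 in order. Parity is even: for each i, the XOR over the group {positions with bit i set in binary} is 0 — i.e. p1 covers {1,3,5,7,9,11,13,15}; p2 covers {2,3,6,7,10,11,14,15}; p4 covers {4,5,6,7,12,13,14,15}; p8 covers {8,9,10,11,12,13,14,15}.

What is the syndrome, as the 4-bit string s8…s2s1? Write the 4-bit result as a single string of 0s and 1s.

1100

s1 (pos 1,3,5,7,9,11,13,15): 0⊕0⊕0⊕1⊕1⊕1⊕1⊕0 = 0
s2 (pos 2,3,6,7,10,11,14,15): 0⊕0⊕1⊕1⊕0⊕1⊕1⊕0 = 0
s4 (pos 4,5,6,7,12,13,14,15): 0⊕0⊕1⊕1⊕1⊕1⊕1⊕0 = 1
s8 (pos 8,9,10,11,12,13,14,15): 0⊕1⊕0⊕1⊕1⊕1⊕1⊕0 = 1
Syndrome s8…s1 = 1100 → error at position 12.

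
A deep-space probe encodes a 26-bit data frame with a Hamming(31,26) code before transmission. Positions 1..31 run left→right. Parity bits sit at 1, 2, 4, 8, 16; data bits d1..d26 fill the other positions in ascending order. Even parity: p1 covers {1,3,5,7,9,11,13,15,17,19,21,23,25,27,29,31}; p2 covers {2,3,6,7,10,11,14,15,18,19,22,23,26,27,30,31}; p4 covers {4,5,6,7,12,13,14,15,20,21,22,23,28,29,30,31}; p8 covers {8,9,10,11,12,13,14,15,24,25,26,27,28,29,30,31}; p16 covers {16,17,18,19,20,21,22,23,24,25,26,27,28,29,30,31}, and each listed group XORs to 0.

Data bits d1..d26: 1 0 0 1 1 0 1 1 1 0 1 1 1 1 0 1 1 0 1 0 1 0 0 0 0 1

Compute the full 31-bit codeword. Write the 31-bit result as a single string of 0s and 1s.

0111001010111010111011010100001

Place data at non-parity positions: p1 p2 1 p4 0 0 1 p8 1 0 1 1 1 0 1 p16 1 1 1 0 1 1 0 1 0 1 0 0 0 0 1
p1 (pos 1,3,5,7,9,11,13,15,17,19,21,23,25,27,29,31): XOR of data positions = 1⊕0⊕1⊕1⊕1⊕1⊕1⊕1⊕1⊕1⊕0⊕0⊕0⊕0⊕1 = 0
p2 (pos 2,3,6,7,10,11,14,15,18,19,22,23,26,27,30,31): XOR of data positions = 1⊕0⊕1⊕0⊕1⊕0⊕1⊕1⊕1⊕1⊕0⊕1⊕0⊕0⊕1 = 1
p4 (pos 4,5,6,7,12,13,14,15,20,21,22,23,28,29,30,31): XOR of data positions = 0⊕0⊕1⊕1⊕1⊕0⊕1⊕0⊕1⊕1⊕0⊕0⊕0⊕0⊕1 = 1
p8 (pos 8,9,10,11,12,13,14,15,24,25,26,27,28,29,30,31): XOR of data positions = 1⊕0⊕1⊕1⊕1⊕0⊕1⊕1⊕0⊕1⊕0⊕0⊕0⊕0⊕1 = 0
p16 (pos 16,17,18,19,20,21,22,23,24,25,26,27,28,29,30,31): XOR of data positions = 1⊕1⊕1⊕0⊕1⊕1⊕0⊕1⊕0⊕1⊕0⊕0⊕0⊕0⊕1 = 0
Codeword: 0111001010111010111011010100001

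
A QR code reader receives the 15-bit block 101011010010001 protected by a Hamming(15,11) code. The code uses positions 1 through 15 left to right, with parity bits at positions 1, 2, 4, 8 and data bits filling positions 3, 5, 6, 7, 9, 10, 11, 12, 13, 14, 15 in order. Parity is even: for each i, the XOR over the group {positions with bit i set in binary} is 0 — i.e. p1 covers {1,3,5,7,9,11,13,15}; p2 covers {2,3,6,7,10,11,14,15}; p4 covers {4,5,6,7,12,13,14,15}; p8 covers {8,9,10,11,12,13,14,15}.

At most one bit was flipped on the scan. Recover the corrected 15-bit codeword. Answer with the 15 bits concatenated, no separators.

101011010010101

s1 (pos 1,3,5,7,9,11,13,15): 1⊕1⊕1⊕0⊕0⊕1⊕0⊕1 = 1
s2 (pos 2,3,6,7,10,11,14,15): 0⊕1⊕1⊕0⊕0⊕1⊕0⊕1 = 0
s4 (pos 4,5,6,7,12,13,14,15): 0⊕1⊕1⊕0⊕0⊕0⊕0⊕1 = 1
s8 (pos 8,9,10,11,12,13,14,15): 1⊕0⊕0⊕1⊕0⊕0⊕0⊕1 = 1
Syndrome s8…s1 = 1101 → error at position 13.
Flip position 13: 101011010010001 → 101011010010101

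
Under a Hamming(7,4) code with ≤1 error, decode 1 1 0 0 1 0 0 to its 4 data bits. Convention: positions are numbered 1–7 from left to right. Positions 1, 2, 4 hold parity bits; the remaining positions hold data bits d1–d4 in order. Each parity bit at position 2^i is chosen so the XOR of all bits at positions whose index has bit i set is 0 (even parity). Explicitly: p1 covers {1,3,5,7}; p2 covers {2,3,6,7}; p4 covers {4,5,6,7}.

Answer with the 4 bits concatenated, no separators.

0110

s1 (pos 1,3,5,7): 1⊕0⊕1⊕0 = 0
s2 (pos 2,3,6,7): 1⊕0⊕0⊕0 = 1
s4 (pos 4,5,6,7): 0⊕1⊕0⊕0 = 1
Syndrome s4…s1 = 110 → error at position 6.
Flip position 6: 1100100 → 1100110
Read data bits from positions 3,5,6,7: 0110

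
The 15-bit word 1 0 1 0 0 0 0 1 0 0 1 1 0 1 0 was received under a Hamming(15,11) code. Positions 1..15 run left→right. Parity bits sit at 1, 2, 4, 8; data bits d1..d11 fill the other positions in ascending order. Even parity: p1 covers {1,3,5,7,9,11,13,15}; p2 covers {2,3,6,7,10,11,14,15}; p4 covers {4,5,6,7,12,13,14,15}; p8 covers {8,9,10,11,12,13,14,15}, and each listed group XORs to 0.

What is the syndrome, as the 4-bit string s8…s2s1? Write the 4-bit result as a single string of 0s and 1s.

s1 (pos 1,3,5,7,9,11,13,15): 1⊕1⊕0⊕0⊕0⊕1⊕0⊕0 = 1
s2 (pos 2,3,6,7,10,11,14,15): 0⊕1⊕0⊕0⊕0⊕1⊕1⊕0 = 1
s4 (pos 4,5,6,7,12,13,14,15): 0⊕0⊕0⊕0⊕1⊕0⊕1⊕0 = 0
s8 (pos 8,9,10,11,12,13,14,15): 1⊕0⊕0⊕1⊕1⊕0⊕1⊕0 = 0
Syndrome s8…s1 = 0011 → error at position 3.

0011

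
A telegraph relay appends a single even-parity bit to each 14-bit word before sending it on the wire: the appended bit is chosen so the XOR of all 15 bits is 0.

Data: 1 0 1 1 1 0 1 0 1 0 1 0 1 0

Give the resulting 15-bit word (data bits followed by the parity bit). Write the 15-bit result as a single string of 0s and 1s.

101110101010100

XOR of the 14 data bits: 1⊕0⊕1⊕1⊕1⊕0⊕1⊕0⊕1⊕0⊕1⊕0⊕1⊕0 = 0
Parity bit = 0 (so all 15 bits XOR to 0).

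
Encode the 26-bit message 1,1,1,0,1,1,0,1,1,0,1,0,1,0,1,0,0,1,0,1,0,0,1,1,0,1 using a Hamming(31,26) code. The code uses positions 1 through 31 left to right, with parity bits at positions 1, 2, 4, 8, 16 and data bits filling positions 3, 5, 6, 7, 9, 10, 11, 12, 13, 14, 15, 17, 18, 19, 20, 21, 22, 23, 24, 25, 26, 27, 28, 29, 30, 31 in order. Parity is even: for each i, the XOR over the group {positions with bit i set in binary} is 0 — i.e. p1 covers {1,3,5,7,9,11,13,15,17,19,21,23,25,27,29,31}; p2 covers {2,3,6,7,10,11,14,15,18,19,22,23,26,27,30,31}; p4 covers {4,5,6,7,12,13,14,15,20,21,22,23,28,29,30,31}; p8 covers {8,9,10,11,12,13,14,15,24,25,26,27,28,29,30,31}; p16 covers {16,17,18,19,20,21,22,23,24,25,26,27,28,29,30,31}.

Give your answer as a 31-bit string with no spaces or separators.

1110110111011011010100101001101

Place data at non-parity positions: p1 p2 1 p4 1 1 0 p8 1 1 0 1 1 0 1 p16 0 1 0 1 0 0 1 0 1 0 0 1 1 0 1
p1 (pos 1,3,5,7,9,11,13,15,17,19,21,23,25,27,29,31): XOR of data positions = 1⊕1⊕0⊕1⊕0⊕1⊕1⊕0⊕0⊕0⊕1⊕1⊕0⊕1⊕1 = 1
p2 (pos 2,3,6,7,10,11,14,15,18,19,22,23,26,27,30,31): XOR of data positions = 1⊕1⊕0⊕1⊕0⊕0⊕1⊕1⊕0⊕0⊕1⊕0⊕0⊕0⊕1 = 1
p4 (pos 4,5,6,7,12,13,14,15,20,21,22,23,28,29,30,31): XOR of data positions = 1⊕1⊕0⊕1⊕1⊕0⊕1⊕1⊕0⊕0⊕1⊕1⊕1⊕0⊕1 = 0
p8 (pos 8,9,10,11,12,13,14,15,24,25,26,27,28,29,30,31): XOR of data positions = 1⊕1⊕0⊕1⊕1⊕0⊕1⊕0⊕1⊕0⊕0⊕1⊕1⊕0⊕1 = 1
p16 (pos 16,17,18,19,20,21,22,23,24,25,26,27,28,29,30,31): XOR of data positions = 0⊕1⊕0⊕1⊕0⊕0⊕1⊕0⊕1⊕0⊕0⊕1⊕1⊕0⊕1 = 1
Codeword: 1110110111011011010100101001101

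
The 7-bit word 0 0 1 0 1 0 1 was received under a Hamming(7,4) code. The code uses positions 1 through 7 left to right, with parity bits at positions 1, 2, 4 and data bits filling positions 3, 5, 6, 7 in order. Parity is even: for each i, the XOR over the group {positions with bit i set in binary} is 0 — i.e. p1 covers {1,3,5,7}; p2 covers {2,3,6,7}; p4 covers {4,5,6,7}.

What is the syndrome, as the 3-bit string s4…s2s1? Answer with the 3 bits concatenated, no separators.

s1 (pos 1,3,5,7): 0⊕1⊕1⊕1 = 1
s2 (pos 2,3,6,7): 0⊕1⊕0⊕1 = 0
s4 (pos 4,5,6,7): 0⊕1⊕0⊕1 = 0
Syndrome s4…s1 = 001 → error at position 1.

001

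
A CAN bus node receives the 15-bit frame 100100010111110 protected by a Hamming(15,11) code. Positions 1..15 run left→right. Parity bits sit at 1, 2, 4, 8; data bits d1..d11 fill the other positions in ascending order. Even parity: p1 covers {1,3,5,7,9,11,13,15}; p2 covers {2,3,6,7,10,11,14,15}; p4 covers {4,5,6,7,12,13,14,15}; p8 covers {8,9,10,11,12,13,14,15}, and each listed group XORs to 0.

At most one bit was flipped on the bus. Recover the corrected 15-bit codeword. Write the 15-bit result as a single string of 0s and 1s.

s1 (pos 1,3,5,7,9,11,13,15): 1⊕0⊕0⊕0⊕0⊕1⊕1⊕0 = 1
s2 (pos 2,3,6,7,10,11,14,15): 0⊕0⊕0⊕0⊕1⊕1⊕1⊕0 = 1
s4 (pos 4,5,6,7,12,13,14,15): 1⊕0⊕0⊕0⊕1⊕1⊕1⊕0 = 0
s8 (pos 8,9,10,11,12,13,14,15): 1⊕0⊕1⊕1⊕1⊕1⊕1⊕0 = 0
Syndrome s8…s1 = 0011 → error at position 3.
Flip position 3: 100100010111110 → 101100010111110

101100010111110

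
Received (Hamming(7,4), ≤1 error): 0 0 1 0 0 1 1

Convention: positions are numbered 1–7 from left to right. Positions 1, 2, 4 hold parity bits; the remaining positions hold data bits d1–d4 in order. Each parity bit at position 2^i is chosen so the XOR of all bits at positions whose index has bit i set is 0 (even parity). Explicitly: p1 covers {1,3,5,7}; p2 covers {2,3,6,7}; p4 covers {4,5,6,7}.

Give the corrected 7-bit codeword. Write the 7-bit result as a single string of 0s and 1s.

0110011

s1 (pos 1,3,5,7): 0⊕1⊕0⊕1 = 0
s2 (pos 2,3,6,7): 0⊕1⊕1⊕1 = 1
s4 (pos 4,5,6,7): 0⊕0⊕1⊕1 = 0
Syndrome s4…s1 = 010 → error at position 2.
Flip position 2: 0010011 → 0110011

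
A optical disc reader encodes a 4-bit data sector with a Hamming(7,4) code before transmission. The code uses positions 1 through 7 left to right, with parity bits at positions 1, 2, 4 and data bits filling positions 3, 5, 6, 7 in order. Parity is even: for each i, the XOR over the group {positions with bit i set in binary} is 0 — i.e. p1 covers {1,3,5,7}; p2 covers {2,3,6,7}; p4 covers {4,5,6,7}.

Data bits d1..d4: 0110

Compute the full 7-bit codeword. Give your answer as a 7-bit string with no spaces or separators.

Place data at non-parity positions: p1 p2 0 p4 1 1 0
p1 (pos 1,3,5,7): XOR of data positions = 0⊕1⊕0 = 1
p2 (pos 2,3,6,7): XOR of data positions = 0⊕1⊕0 = 1
p4 (pos 4,5,6,7): XOR of data positions = 1⊕1⊕0 = 0
Codeword: 1100110

1100110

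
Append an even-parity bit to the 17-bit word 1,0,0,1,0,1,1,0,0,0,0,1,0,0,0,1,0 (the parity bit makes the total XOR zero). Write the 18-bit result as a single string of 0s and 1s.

100101100001000100

XOR of the 17 data bits: 1⊕0⊕0⊕1⊕0⊕1⊕1⊕0⊕0⊕0⊕0⊕1⊕0⊕0⊕0⊕1⊕0 = 0
Parity bit = 0 (so all 18 bits XOR to 0).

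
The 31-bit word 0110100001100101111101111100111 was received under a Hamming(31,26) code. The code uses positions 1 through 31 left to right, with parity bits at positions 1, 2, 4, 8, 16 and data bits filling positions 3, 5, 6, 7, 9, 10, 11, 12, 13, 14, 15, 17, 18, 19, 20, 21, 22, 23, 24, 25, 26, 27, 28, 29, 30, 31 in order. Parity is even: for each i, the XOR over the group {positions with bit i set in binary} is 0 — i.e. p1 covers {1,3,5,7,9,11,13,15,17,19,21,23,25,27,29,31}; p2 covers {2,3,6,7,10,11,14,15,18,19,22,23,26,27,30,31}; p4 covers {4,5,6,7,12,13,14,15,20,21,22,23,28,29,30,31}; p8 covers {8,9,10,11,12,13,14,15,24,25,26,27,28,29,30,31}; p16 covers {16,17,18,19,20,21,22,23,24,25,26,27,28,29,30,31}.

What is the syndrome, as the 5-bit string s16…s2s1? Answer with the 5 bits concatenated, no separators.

s1 (pos 1,3,5,7,9,11,13,15,17,19,21,23,25,27,29,31): 0⊕1⊕1⊕0⊕0⊕1⊕0⊕0⊕1⊕1⊕0⊕1⊕1⊕0⊕1⊕1 = 1
s2 (pos 2,3,6,7,10,11,14,15,18,19,22,23,26,27,30,31): 1⊕1⊕0⊕0⊕1⊕1⊕1⊕0⊕1⊕1⊕1⊕1⊕1⊕0⊕1⊕1 = 0
s4 (pos 4,5,6,7,12,13,14,15,20,21,22,23,28,29,30,31): 0⊕1⊕0⊕0⊕0⊕0⊕1⊕0⊕1⊕0⊕1⊕1⊕0⊕1⊕1⊕1 = 0
s8 (pos 8,9,10,11,12,13,14,15,24,25,26,27,28,29,30,31): 0⊕0⊕1⊕1⊕0⊕0⊕1⊕0⊕1⊕1⊕1⊕0⊕0⊕1⊕1⊕1 = 1
s16 (pos 16,17,18,19,20,21,22,23,24,25,26,27,28,29,30,31): 1⊕1⊕1⊕1⊕1⊕0⊕1⊕1⊕1⊕1⊕1⊕0⊕0⊕1⊕1⊕1 = 1
Syndrome s16…s1 = 11001 → error at position 25.

11001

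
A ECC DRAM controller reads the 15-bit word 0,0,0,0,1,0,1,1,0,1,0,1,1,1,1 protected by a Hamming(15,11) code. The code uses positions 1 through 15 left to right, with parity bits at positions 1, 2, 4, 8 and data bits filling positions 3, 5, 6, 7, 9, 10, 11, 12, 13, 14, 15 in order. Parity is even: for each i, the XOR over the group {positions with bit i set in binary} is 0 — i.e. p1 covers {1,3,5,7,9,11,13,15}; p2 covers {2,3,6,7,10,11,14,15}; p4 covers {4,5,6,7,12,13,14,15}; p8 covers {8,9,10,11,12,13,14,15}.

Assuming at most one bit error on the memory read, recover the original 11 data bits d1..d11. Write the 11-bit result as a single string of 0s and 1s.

s1 (pos 1,3,5,7,9,11,13,15): 0⊕0⊕1⊕1⊕0⊕0⊕1⊕1 = 0
s2 (pos 2,3,6,7,10,11,14,15): 0⊕0⊕0⊕1⊕1⊕0⊕1⊕1 = 0
s4 (pos 4,5,6,7,12,13,14,15): 0⊕1⊕0⊕1⊕1⊕1⊕1⊕1 = 0
s8 (pos 8,9,10,11,12,13,14,15): 1⊕0⊕1⊕0⊕1⊕1⊕1⊕1 = 0
Syndrome s8…s1 = 0000 → no error.
Read data bits from positions 3,5,6,7,9,10,11,12,13,14,15: 01010101111

01010101111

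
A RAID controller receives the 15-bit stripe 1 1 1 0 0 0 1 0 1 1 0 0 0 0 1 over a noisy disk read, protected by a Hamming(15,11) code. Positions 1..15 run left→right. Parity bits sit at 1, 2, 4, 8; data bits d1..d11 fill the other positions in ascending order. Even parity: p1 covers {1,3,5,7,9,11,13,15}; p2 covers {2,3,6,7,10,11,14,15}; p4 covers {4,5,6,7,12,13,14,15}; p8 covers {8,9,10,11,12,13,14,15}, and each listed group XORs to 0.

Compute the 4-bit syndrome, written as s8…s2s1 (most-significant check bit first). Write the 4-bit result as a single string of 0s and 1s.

1011

s1 (pos 1,3,5,7,9,11,13,15): 1⊕1⊕0⊕1⊕1⊕0⊕0⊕1 = 1
s2 (pos 2,3,6,7,10,11,14,15): 1⊕1⊕0⊕1⊕1⊕0⊕0⊕1 = 1
s4 (pos 4,5,6,7,12,13,14,15): 0⊕0⊕0⊕1⊕0⊕0⊕0⊕1 = 0
s8 (pos 8,9,10,11,12,13,14,15): 0⊕1⊕1⊕0⊕0⊕0⊕0⊕1 = 1
Syndrome s8…s1 = 1011 → error at position 11.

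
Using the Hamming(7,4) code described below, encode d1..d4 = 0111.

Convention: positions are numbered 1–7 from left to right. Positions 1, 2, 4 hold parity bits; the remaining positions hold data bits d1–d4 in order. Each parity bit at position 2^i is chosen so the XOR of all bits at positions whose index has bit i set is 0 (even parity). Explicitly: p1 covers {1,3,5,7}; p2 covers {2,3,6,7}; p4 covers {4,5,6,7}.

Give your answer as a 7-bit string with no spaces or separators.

0001111

Place data at non-parity positions: p1 p2 0 p4 1 1 1
p1 (pos 1,3,5,7): XOR of data positions = 0⊕1⊕1 = 0
p2 (pos 2,3,6,7): XOR of data positions = 0⊕1⊕1 = 0
p4 (pos 4,5,6,7): XOR of data positions = 1⊕1⊕1 = 1
Codeword: 0001111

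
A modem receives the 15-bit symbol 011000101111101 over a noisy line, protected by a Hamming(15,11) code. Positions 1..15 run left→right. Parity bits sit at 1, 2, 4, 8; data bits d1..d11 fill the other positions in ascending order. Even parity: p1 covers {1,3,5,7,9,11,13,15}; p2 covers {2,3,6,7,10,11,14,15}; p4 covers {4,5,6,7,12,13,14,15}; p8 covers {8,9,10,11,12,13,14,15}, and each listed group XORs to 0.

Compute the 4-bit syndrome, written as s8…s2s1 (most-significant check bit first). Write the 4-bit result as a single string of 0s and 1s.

0000

s1 (pos 1,3,5,7,9,11,13,15): 0⊕1⊕0⊕1⊕1⊕1⊕1⊕1 = 0
s2 (pos 2,3,6,7,10,11,14,15): 1⊕1⊕0⊕1⊕1⊕1⊕0⊕1 = 0
s4 (pos 4,5,6,7,12,13,14,15): 0⊕0⊕0⊕1⊕1⊕1⊕0⊕1 = 0
s8 (pos 8,9,10,11,12,13,14,15): 0⊕1⊕1⊕1⊕1⊕1⊕0⊕1 = 0
Syndrome s8…s1 = 0000 → no error.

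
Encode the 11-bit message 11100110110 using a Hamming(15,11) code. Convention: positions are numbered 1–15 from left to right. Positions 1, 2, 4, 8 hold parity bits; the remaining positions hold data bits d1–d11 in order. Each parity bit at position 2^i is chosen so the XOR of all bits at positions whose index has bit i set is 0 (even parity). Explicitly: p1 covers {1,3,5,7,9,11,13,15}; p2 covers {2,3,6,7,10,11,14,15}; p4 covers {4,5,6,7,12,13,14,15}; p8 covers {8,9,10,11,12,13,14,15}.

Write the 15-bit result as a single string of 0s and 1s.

Place data at non-parity positions: p1 p2 1 p4 1 1 0 p8 0 1 1 0 1 1 0
p1 (pos 1,3,5,7,9,11,13,15): XOR of data positions = 1⊕1⊕0⊕0⊕1⊕1⊕0 = 0
p2 (pos 2,3,6,7,10,11,14,15): XOR of data positions = 1⊕1⊕0⊕1⊕1⊕1⊕0 = 1
p4 (pos 4,5,6,7,12,13,14,15): XOR of data positions = 1⊕1⊕0⊕0⊕1⊕1⊕0 = 0
p8 (pos 8,9,10,11,12,13,14,15): XOR of data positions = 0⊕1⊕1⊕0⊕1⊕1⊕0 = 0
Codeword: 011011000110110

011011000110110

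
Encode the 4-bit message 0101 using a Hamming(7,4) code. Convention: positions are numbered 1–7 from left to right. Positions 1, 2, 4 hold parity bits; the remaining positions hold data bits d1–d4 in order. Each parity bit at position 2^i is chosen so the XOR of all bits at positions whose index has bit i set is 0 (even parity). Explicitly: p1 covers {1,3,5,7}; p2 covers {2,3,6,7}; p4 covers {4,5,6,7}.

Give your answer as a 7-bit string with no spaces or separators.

Place data at non-parity positions: p1 p2 0 p4 1 0 1
p1 (pos 1,3,5,7): XOR of data positions = 0⊕1⊕1 = 0
p2 (pos 2,3,6,7): XOR of data positions = 0⊕0⊕1 = 1
p4 (pos 4,5,6,7): XOR of data positions = 1⊕0⊕1 = 0
Codeword: 0100101

0100101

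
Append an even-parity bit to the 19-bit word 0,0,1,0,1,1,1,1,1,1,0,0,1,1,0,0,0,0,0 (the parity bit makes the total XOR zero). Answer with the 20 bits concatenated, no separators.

00101111110011000001

XOR of the 19 data bits: 0⊕0⊕1⊕0⊕1⊕1⊕1⊕1⊕1⊕1⊕0⊕0⊕1⊕1⊕0⊕0⊕0⊕0⊕0 = 1
Parity bit = 1 (so all 20 bits XOR to 0).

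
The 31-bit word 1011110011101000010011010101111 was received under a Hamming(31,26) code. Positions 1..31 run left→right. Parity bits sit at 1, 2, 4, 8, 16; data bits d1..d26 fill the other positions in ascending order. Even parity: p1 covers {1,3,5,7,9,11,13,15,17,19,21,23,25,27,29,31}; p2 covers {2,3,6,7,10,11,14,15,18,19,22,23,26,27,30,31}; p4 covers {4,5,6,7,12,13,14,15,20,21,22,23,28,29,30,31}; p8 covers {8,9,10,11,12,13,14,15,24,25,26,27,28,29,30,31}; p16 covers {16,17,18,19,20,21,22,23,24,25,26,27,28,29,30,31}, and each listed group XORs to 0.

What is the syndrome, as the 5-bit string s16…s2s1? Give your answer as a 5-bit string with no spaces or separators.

s1 (pos 1,3,5,7,9,11,13,15,17,19,21,23,25,27,29,31): 1⊕1⊕1⊕0⊕1⊕1⊕1⊕0⊕0⊕0⊕1⊕0⊕0⊕0⊕1⊕1 = 1
s2 (pos 2,3,6,7,10,11,14,15,18,19,22,23,26,27,30,31): 0⊕1⊕1⊕0⊕1⊕1⊕0⊕0⊕1⊕0⊕1⊕0⊕1⊕0⊕1⊕1 = 1
s4 (pos 4,5,6,7,12,13,14,15,20,21,22,23,28,29,30,31): 1⊕1⊕1⊕0⊕0⊕1⊕0⊕0⊕0⊕1⊕1⊕0⊕1⊕1⊕1⊕1 = 0
s8 (pos 8,9,10,11,12,13,14,15,24,25,26,27,28,29,30,31): 0⊕1⊕1⊕1⊕0⊕1⊕0⊕0⊕1⊕0⊕1⊕0⊕1⊕1⊕1⊕1 = 0
s16 (pos 16,17,18,19,20,21,22,23,24,25,26,27,28,29,30,31): 0⊕0⊕1⊕0⊕0⊕1⊕1⊕0⊕1⊕0⊕1⊕0⊕1⊕1⊕1⊕1 = 1
Syndrome s16…s1 = 10011 → error at position 19.

10011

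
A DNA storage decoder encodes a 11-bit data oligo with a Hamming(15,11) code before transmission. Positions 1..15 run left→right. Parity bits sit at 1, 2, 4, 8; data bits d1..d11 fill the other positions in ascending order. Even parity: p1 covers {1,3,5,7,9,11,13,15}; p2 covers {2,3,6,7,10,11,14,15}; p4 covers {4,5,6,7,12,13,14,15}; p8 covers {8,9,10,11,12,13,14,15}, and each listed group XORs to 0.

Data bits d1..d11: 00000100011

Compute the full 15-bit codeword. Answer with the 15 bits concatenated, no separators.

110000010100011

Place data at non-parity positions: p1 p2 0 p4 0 0 0 p8 0 1 0 0 0 1 1
p1 (pos 1,3,5,7,9,11,13,15): XOR of data positions = 0⊕0⊕0⊕0⊕0⊕0⊕1 = 1
p2 (pos 2,3,6,7,10,11,14,15): XOR of data positions = 0⊕0⊕0⊕1⊕0⊕1⊕1 = 1
p4 (pos 4,5,6,7,12,13,14,15): XOR of data positions = 0⊕0⊕0⊕0⊕0⊕1⊕1 = 0
p8 (pos 8,9,10,11,12,13,14,15): XOR of data positions = 0⊕1⊕0⊕0⊕0⊕1⊕1 = 1
Codeword: 110000010100011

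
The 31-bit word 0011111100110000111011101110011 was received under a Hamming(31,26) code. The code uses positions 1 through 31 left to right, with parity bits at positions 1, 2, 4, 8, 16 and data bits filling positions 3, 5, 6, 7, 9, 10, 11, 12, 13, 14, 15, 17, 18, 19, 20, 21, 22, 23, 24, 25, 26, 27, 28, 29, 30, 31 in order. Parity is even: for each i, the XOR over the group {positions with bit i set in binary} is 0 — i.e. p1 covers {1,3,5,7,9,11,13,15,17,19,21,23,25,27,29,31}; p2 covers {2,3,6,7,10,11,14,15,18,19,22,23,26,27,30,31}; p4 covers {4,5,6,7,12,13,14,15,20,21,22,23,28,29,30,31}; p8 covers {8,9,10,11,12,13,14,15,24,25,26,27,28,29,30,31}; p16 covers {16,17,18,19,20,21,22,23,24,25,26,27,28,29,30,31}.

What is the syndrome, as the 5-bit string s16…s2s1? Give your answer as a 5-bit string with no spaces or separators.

10001

s1 (pos 1,3,5,7,9,11,13,15,17,19,21,23,25,27,29,31): 0⊕1⊕1⊕1⊕0⊕1⊕0⊕0⊕1⊕1⊕1⊕1⊕1⊕1⊕0⊕1 = 1
s2 (pos 2,3,6,7,10,11,14,15,18,19,22,23,26,27,30,31): 0⊕1⊕1⊕1⊕0⊕1⊕0⊕0⊕1⊕1⊕1⊕1⊕1⊕1⊕1⊕1 = 0
s4 (pos 4,5,6,7,12,13,14,15,20,21,22,23,28,29,30,31): 1⊕1⊕1⊕1⊕1⊕0⊕0⊕0⊕0⊕1⊕1⊕1⊕0⊕0⊕1⊕1 = 0
s8 (pos 8,9,10,11,12,13,14,15,24,25,26,27,28,29,30,31): 1⊕0⊕0⊕1⊕1⊕0⊕0⊕0⊕0⊕1⊕1⊕1⊕0⊕0⊕1⊕1 = 0
s16 (pos 16,17,18,19,20,21,22,23,24,25,26,27,28,29,30,31): 0⊕1⊕1⊕1⊕0⊕1⊕1⊕1⊕0⊕1⊕1⊕1⊕0⊕0⊕1⊕1 = 1
Syndrome s16…s1 = 10001 → error at position 17.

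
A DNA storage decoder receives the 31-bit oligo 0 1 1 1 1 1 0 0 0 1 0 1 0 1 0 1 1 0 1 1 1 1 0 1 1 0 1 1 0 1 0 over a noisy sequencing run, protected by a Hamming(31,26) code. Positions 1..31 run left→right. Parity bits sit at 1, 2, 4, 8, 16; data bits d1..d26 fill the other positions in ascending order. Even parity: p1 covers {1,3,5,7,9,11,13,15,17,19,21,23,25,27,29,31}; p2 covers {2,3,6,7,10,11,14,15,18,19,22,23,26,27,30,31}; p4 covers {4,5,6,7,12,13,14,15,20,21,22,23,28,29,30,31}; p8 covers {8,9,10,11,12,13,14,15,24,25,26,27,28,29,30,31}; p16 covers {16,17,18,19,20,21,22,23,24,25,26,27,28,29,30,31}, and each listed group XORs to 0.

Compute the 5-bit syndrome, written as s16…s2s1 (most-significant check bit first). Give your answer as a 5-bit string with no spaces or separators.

s1 (pos 1,3,5,7,9,11,13,15,17,19,21,23,25,27,29,31): 0⊕1⊕1⊕0⊕0⊕0⊕0⊕0⊕1⊕1⊕1⊕0⊕1⊕1⊕0⊕0 = 1
s2 (pos 2,3,6,7,10,11,14,15,18,19,22,23,26,27,30,31): 1⊕1⊕1⊕0⊕1⊕0⊕1⊕0⊕0⊕1⊕1⊕0⊕0⊕1⊕1⊕0 = 1
s4 (pos 4,5,6,7,12,13,14,15,20,21,22,23,28,29,30,31): 1⊕1⊕1⊕0⊕1⊕0⊕1⊕0⊕1⊕1⊕1⊕0⊕1⊕0⊕1⊕0 = 0
s8 (pos 8,9,10,11,12,13,14,15,24,25,26,27,28,29,30,31): 0⊕0⊕1⊕0⊕1⊕0⊕1⊕0⊕1⊕1⊕0⊕1⊕1⊕0⊕1⊕0 = 0
s16 (pos 16,17,18,19,20,21,22,23,24,25,26,27,28,29,30,31): 1⊕1⊕0⊕1⊕1⊕1⊕1⊕0⊕1⊕1⊕0⊕1⊕1⊕0⊕1⊕0 = 1
Syndrome s16…s1 = 10011 → error at position 19.

10011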